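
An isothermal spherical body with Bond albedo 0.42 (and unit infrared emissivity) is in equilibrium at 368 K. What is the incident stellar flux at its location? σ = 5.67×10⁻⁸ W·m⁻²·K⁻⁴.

(1−a)S·πr² = σ·4πr²·T⁴ ⇒ S = 4σT⁴/(1−a).
S = 4·5.67×10⁻⁸·1.834×10¹⁰/0.580.

S ≈ 7170 W/m²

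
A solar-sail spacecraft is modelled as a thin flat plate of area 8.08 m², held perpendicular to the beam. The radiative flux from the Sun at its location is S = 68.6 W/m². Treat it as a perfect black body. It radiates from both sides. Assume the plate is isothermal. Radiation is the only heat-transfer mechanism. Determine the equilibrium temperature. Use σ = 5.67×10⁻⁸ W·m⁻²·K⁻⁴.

At equilibrium, absorbed power = emitted power.
Absorbing cross-section = A = 8.080 m²; emitting surface = 2A = 16.16 m² (ratio 2).
S·A_cross = εσ·A_surf·T⁴  ⇒  T⁴ = S/(2σ).
T⁴ = 1.00·68.6/(2·5.67×10⁻⁸) = 6.049×10⁸ K⁴.
T = (6.049×10⁸)^(1/4).

T ≈ 157 K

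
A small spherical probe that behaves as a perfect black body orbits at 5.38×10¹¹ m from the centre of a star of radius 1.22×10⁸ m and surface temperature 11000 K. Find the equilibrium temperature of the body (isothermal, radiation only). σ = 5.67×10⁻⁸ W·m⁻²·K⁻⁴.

The star's surface emits σT_*⁴; at distance d the flux is S = σT_*⁴(R_*/d)².
S = 5.67×10⁻⁸·(11000)⁴·(1.22×10⁸/5.38×10¹¹)² = 42.69 W/m².
For an isothermal sphere T⁴ = (1−a)S/(4σ) = 1.882×10⁸ K⁴.

T ≈ 117 K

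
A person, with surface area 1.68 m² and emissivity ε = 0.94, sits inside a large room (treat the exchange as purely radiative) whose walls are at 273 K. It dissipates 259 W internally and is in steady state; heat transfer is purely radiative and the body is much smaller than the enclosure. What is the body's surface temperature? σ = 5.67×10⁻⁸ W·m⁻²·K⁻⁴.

For a small grey body in a large enclosure, net radiated power = εσA(T⁴ − T_w⁴).
Steady state: P = εσA(T⁴ − T_w⁴) with A = 1.68 m².
T⁴ = P/(εσA) + T_w⁴ = 259/(0.94·5.67×10⁻⁸·1.680) + (273)⁴
    = 2.893×10⁹ + 5.555×10⁹ = 8.447×10⁹ K⁴.

T ≈ 303 K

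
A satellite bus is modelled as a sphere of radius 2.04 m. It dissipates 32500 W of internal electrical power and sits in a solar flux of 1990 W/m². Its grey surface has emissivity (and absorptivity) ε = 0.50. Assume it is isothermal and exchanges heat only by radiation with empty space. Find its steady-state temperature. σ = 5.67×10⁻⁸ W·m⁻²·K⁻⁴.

T ≈ 419 K

At steady state, absorbed solar power + internal power = radiated power.
Absorbed: α·S·A_cross = 0.50·1990·13.07 = 13010 W (cross-section πr²).
Total input = 13010 + 32500 = 45510 W.
Radiated: εσ·A_surf·T⁴ with A_surf = 4πr² = 52.30 m².
T⁴ = 45510/(0.50·5.67×10⁻⁸·52.30) = 3.070×10¹⁰ K⁴.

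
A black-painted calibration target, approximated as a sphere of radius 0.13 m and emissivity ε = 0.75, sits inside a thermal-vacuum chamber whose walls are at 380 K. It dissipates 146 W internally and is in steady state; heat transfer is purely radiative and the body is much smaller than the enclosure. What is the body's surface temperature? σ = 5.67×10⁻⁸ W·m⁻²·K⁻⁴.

For a small grey body in a large enclosure, net radiated power = εσA(T⁴ − T_w⁴).
Steady state: P = εσA(T⁴ − T_w⁴) with A = 4πr² = 0.2124 m².
T⁴ = P/(εσA) + T_w⁴ = 146/(0.75·5.67×10⁻⁸·0.2124) + (380)⁴
    = 1.617×10¹⁰ + 2.085×10¹⁰ = 3.702×10¹⁰ K⁴.

T ≈ 439 K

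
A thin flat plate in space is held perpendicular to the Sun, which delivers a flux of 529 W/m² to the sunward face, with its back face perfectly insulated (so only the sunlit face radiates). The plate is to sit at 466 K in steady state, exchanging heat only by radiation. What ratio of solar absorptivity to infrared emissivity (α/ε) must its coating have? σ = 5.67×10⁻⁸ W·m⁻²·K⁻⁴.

Balance: αS·A = εσ·1A·T⁴ ⇒ α/ε = σT⁴/S.
α/ε = 5.67×10⁻⁸·(466)⁴/529 = 5.67×10⁻⁸·4.716×10¹⁰/529.

α/ε ≈ 5.05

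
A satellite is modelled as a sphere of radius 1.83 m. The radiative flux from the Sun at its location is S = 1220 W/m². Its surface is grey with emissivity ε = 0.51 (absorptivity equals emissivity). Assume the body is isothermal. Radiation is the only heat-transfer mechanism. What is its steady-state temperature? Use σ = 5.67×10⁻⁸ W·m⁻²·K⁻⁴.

At equilibrium, absorbed power = emitted power.
Absorbing cross-section = πr² = 10.52 m²; emitting surface = 4πr² = 42.08 m² (ratio 4).
εS·A_cross = εσ·A_surf·T⁴  ⇒  T⁴ = S/(4σ)   (ε cancels).
T⁴ = 1220/(4·5.67×10⁻⁸) = 5.379×10⁹ K⁴.
T = (5.379×10⁹)^(1/4).

T ≈ 271 K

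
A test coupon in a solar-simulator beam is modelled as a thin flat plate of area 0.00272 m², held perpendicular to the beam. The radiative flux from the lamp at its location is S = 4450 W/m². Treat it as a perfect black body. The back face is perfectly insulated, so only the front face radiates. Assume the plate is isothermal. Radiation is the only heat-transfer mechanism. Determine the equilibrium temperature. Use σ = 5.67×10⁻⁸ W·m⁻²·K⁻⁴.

T ≈ 529 K

At equilibrium, absorbed power = emitted power.
Absorbing cross-section = A = 0.002720 m²; emitting surface = A = 0.002720 m² (ratio 1).
S·A_cross = εσ·A_surf·T⁴  ⇒  T⁴ = S/(1σ).
T⁴ = 1.00·4450/(1·5.67×10⁻⁸) = 7.848×10¹⁰ K⁴.
T = (7.848×10¹⁰)^(1/4).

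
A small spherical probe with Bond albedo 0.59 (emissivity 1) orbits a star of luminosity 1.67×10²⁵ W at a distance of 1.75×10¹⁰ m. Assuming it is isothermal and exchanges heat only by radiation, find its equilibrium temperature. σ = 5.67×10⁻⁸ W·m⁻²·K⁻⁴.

First find the stellar flux at distance d: S = L/(4πd²) = 1.67×10²⁵/(4π·(1.75×10¹⁰)²) = 4339 W/m².
For an isothermal sphere, absorbed (1−a)S·πr² = emitted σ·4πr²·T⁴, so T⁴ = (1−a)S/(4σ).
T⁴ = 0.410·4339/(4·5.67×10⁻⁸) = 7.845×10⁹ K⁴.

T ≈ 298 K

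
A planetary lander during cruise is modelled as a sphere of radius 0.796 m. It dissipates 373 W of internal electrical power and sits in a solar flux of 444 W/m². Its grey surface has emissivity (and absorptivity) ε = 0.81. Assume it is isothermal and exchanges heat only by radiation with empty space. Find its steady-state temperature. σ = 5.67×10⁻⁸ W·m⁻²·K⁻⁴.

T ≈ 234 K

At steady state, absorbed solar power + internal power = radiated power.
Absorbed: α·S·A_cross = 0.81·444·1.991 = 715.9 W (cross-section πr²).
Total input = 715.9 + 373 = 1089 W.
Radiated: εσ·A_surf·T⁴ with A_surf = 4πr² = 7.962 m².
T⁴ = 1089/(0.81·5.67×10⁻⁸·7.962) = 2.978×10⁹ K⁴.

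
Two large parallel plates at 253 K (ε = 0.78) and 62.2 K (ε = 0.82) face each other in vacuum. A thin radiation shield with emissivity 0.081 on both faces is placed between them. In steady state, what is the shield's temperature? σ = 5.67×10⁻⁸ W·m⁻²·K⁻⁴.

T_s ≈ 213 K

In steady state the net flux on the hot side equals that on the cold side.
σ(T₁⁴−T_s⁴)/D₁ = σ(T_s⁴−T₂⁴)/D₂, with D₁ = 1/ε₁+1/ε_s−1 = 12.63, D₂ = 1/ε_s+1/ε₂−1 = 12.57.
Solve for T_s⁴: T_s⁴ = (D₂·T₁⁴ + D₁·T₂⁴)/(D₁+D₂) = 2.051×10⁹ K⁴.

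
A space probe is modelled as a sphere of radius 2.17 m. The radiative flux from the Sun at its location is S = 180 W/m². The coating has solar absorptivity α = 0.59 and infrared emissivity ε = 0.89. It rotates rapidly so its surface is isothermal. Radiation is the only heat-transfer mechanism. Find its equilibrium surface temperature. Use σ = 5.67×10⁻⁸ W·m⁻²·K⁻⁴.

At equilibrium, absorbed power = emitted power.
Absorbing cross-section = πr² = 14.79 m²; emitting surface = 4πr² = 59.17 m² (ratio 4).
αS·A_cross = εσ·A_surf·T⁴  ⇒  T⁴ = αS/(ε·4σ).
T⁴ = 0.590·180/(0.89·4·5.67×10⁻⁸) = 5.261×10⁸ K⁴.
T = (5.261×10⁸)^(1/4).

T ≈ 151 K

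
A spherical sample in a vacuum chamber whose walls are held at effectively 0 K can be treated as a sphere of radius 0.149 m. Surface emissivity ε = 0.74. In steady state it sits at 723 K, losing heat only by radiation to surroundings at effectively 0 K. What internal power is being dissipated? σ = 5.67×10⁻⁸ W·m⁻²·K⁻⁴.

Steady state: P = εσA T⁴.
A = 4πr² = 0.2790 m²; T⁴ = (723)⁴ = 2.732×10¹¹ K⁴.
P = 0.74 × 5.67×10⁻⁸ × 0.2790 × 2.732×10¹¹.

P ≈ 3200 W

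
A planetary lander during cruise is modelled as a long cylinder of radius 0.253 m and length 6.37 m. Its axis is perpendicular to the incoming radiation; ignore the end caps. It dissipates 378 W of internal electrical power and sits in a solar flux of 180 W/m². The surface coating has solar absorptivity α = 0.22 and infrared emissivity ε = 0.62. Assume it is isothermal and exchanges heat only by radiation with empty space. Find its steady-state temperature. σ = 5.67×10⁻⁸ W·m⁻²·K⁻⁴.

T ≈ 194 K

At steady state, absorbed solar power + internal power = radiated power.
Absorbed: α·S·A_cross = 0.22·180·3.223 = 127.6 W (cross-section 2rL).
Total input = 127.6 + 378 = 505.6 W.
Radiated: εσ·A_surf·T⁴ with A_surf = 2πrL = 10.13 m².
T⁴ = 505.6/(0.62·5.67×10⁻⁸·10.13) = 1.420×10⁹ K⁴.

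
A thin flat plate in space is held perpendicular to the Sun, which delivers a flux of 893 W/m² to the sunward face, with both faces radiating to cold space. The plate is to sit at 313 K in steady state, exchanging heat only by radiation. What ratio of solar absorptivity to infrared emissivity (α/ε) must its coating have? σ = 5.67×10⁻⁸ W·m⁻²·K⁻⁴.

Balance: αS·A = εσ·2A·T⁴ ⇒ α/ε = 2σT⁴/S.
α/ε = 2·5.67×10⁻⁸·(313)⁴/893 = 2·5.67×10⁻⁸·9.598×10⁹/893.

α/ε ≈ 1.22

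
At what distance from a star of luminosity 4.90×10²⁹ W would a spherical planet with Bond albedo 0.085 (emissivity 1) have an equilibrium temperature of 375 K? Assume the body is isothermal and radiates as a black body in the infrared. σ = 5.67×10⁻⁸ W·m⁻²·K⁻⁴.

d ≈ 2.82×10¹² m

For an isothermal black-emitting sphere, (1−a)S·πr² = σ·4πr²·T⁴ ⇒ S = 4σT⁴/(1−a).
S = 4·5.67×10⁻⁸·(375)⁴/0.915 = 4902 W/m².
Flux falls as S = L/(4πd²), so d = √(L/(4πS)) = √(4.90×10²⁹/(4π·4902)).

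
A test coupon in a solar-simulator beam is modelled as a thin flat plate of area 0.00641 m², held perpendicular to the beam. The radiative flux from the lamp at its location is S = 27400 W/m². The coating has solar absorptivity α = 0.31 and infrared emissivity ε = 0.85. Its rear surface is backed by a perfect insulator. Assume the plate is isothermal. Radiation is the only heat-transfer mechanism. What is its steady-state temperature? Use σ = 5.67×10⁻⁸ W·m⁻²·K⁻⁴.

T ≈ 648 K

At equilibrium, absorbed power = emitted power.
Absorbing cross-section = A = 0.006410 m²; emitting surface = A = 0.006410 m² (ratio 1).
αS·A_cross = εσ·A_surf·T⁴  ⇒  T⁴ = αS/(ε·1σ).
T⁴ = 0.310·27400/(0.85·1·5.67×10⁻⁸) = 1.762×10¹¹ K⁴.
T = (1.762×10¹¹)^(1/4).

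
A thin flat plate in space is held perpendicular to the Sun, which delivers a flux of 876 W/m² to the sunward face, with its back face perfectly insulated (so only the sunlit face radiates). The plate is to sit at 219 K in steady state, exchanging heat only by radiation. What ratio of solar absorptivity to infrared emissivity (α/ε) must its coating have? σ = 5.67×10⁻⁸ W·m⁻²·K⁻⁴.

Balance: αS·A = εσ·1A·T⁴ ⇒ α/ε = σT⁴/S.
α/ε = 5.67×10⁻⁸·(219)⁴/876 = 5.67×10⁻⁸·2.300×10⁹/876.

α/ε ≈ 0.149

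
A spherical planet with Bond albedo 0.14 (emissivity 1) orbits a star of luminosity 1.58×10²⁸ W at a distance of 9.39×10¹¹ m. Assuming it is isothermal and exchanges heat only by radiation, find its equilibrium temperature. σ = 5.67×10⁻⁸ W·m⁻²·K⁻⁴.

T ≈ 271 K

First find the stellar flux at distance d: S = L/(4πd²) = 1.58×10²⁸/(4π·(9.39×10¹¹)²) = 1426 W/m².
For an isothermal sphere, absorbed (1−a)S·πr² = emitted σ·4πr²·T⁴, so T⁴ = (1−a)S/(4σ).
T⁴ = 0.860·1426/(4·5.67×10⁻⁸) = 5.407×10⁹ K⁴.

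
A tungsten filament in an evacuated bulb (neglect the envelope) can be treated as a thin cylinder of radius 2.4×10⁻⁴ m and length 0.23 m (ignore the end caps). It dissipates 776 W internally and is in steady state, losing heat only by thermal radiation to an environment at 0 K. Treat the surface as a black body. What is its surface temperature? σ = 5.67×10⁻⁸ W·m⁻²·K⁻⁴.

T ≈ 2510 K

Steady state: internal power = radiated power, P = εσA T⁴.
Radiating area A = 2πrL = 3.468×10⁻⁴ m².
T⁴ = P/(εσA) = 776/(1.0·5.67×10⁻⁸·3.468×10⁻⁴) = 3.946×10¹³ K⁴.
T = (3.946×10¹³)^(1/4).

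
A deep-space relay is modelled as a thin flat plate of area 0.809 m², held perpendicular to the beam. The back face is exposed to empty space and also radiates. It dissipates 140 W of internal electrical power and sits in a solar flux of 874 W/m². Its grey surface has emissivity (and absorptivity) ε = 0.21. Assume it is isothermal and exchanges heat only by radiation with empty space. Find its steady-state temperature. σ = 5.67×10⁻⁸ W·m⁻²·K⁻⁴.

T ≈ 350 K

At steady state, absorbed solar power + internal power = radiated power.
Absorbed: α·S·A_cross = 0.21·874·0.8090 = 148.5 W (cross-section A).
Total input = 148.5 + 140 = 288.5 W.
Radiated: εσ·A_surf·T⁴ with A_surf = 2A = 1.618 m².
T⁴ = 288.5/(0.21·5.67×10⁻⁸·1.618) = 1.497×10¹⁰ K⁴.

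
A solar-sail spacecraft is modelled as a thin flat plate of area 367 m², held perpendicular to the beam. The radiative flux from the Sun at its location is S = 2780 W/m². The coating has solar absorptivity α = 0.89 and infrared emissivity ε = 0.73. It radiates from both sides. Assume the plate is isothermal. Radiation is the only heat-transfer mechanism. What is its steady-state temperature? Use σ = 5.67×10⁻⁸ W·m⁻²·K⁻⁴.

At equilibrium, absorbed power = emitted power.
Absorbing cross-section = A = 367.0 m²; emitting surface = 2A = 734.0 m² (ratio 2).
αS·A_cross = εσ·A_surf·T⁴  ⇒  T⁴ = αS/(ε·2σ).
T⁴ = 0.890·2780/(0.73·2·5.67×10⁻⁸) = 2.989×10¹⁰ K⁴.
T = (2.989×10¹⁰)^(1/4).

T ≈ 416 K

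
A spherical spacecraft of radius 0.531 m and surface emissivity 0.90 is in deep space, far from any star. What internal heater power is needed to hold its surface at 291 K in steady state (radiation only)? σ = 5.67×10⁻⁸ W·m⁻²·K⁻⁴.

P = εσ·4πr²·T⁴.
4πr² = 3.543 m²; T⁴ = 7.171×10⁹ K⁴.
P = 0.90·5.67×10⁻⁸·3.543·7.171×10⁹.

P ≈ 1300 W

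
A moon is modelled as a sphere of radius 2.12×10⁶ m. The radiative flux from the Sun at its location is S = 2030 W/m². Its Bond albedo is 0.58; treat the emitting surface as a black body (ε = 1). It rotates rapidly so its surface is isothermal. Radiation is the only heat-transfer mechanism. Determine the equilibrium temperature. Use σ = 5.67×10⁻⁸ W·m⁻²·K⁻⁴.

At equilibrium, absorbed power = emitted power.
Absorbing cross-section = πr² = 1.412×10¹³ m²; emitting surface = 4πr² = 5.648×10¹³ m² (ratio 4).
(1−a)S·A_cross = εσ·A_surf·T⁴  ⇒  T⁴ = (1−a)S/(4σ).
T⁴ = 0.420·2030/(4·5.67×10⁻⁸) = 3.759×10⁹ K⁴.
T = (3.759×10⁹)^(1/4).

T ≈ 248 K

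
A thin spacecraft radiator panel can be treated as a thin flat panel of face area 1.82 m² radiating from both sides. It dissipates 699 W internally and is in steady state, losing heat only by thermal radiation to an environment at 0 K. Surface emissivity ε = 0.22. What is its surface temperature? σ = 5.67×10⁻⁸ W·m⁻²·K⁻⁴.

Steady state: internal power = radiated power, P = εσA T⁴.
Radiating area A = 2·1.82 = 3.640 m².
T⁴ = P/(εσA) = 699/(0.22·5.67×10⁻⁸·3.640) = 1.539×10¹⁰ K⁴.
T = (1.539×10¹⁰)^(1/4).

T ≈ 352 K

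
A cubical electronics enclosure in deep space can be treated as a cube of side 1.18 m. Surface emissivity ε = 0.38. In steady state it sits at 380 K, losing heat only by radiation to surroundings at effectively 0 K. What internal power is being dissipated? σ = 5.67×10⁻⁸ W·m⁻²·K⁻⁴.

P ≈ 3750 W

Steady state: P = εσA T⁴.
A = 6L² = 8.354 m²; T⁴ = (380)⁴ = 2.085×10¹⁰ K⁴.
P = 0.38 × 5.67×10⁻⁸ × 8.354 × 2.085×10¹⁰.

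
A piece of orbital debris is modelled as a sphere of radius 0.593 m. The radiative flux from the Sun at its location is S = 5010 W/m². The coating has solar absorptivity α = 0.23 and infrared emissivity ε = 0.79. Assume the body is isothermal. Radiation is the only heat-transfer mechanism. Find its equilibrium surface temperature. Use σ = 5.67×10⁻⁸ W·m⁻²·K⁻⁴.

At equilibrium, absorbed power = emitted power.
Absorbing cross-section = πr² = 1.105 m²; emitting surface = 4πr² = 4.419 m² (ratio 4).
αS·A_cross = εσ·A_surf·T⁴  ⇒  T⁴ = αS/(ε·4σ).
T⁴ = 0.230·5010/(0.79·4·5.67×10⁻⁸) = 6.431×10⁹ K⁴.
T = (6.431×10⁹)^(1/4).

T ≈ 283 K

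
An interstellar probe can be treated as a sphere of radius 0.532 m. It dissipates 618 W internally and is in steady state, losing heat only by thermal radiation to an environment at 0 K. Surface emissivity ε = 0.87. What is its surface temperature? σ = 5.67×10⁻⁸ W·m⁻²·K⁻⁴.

Steady state: internal power = radiated power, P = εσA T⁴.
Radiating area A = 4πr² = 3.557 m².
T⁴ = P/(εσA) = 618/(0.87·5.67×10⁻⁸·3.557) = 3.523×10⁹ K⁴.
T = (3.523×10⁹)^(1/4).

T ≈ 244 K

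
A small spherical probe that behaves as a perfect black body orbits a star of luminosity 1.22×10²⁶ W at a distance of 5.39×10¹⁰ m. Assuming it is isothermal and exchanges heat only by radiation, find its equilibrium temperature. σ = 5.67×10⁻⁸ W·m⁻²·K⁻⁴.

First find the stellar flux at distance d: S = L/(4πd²) = 1.22×10²⁶/(4π·(5.39×10¹⁰)²) = 3342 W/m².
For an isothermal sphere, absorbed (1−a)S·πr² = emitted σ·4πr²·T⁴, so T⁴ = (1−a)S/(4σ).
T⁴ = 1.00·3342/(4·5.67×10⁻⁸) = 1.473×10¹⁰ K⁴.

T ≈ 348 K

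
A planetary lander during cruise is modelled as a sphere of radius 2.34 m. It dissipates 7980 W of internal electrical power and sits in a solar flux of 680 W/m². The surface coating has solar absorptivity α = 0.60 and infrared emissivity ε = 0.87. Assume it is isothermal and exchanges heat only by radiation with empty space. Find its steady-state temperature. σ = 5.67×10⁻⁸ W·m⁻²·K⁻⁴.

At steady state, absorbed solar power + internal power = radiated power.
Absorbed: α·S·A_cross = 0.60·680·17.20 = 7018 W (cross-section πr²).
Total input = 7018 + 7980 = 15000 W.
Radiated: εσ·A_surf·T⁴ with A_surf = 4πr² = 68.81 m².
T⁴ = 15000/(0.87·5.67×10⁻⁸·68.81) = 4.419×10⁹ K⁴.

T ≈ 258 K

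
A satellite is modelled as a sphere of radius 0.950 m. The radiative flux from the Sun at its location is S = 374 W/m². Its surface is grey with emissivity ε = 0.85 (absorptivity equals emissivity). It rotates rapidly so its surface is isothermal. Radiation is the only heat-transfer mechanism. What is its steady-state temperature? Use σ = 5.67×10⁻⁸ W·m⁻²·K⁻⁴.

At equilibrium, absorbed power = emitted power.
Absorbing cross-section = πr² = 2.835 m²; emitting surface = 4πr² = 11.34 m² (ratio 4).
εS·A_cross = εσ·A_surf·T⁴  ⇒  T⁴ = S/(4σ)   (ε cancels).
T⁴ = 374/(4·5.67×10⁻⁸) = 1.649×10⁹ K⁴.
T = (1.649×10⁹)^(1/4).

T ≈ 202 K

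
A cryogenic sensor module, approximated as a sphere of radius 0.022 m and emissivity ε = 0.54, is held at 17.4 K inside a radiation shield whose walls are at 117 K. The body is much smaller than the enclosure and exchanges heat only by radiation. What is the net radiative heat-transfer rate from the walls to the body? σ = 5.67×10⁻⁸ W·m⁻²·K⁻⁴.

For a small grey body in a large enclosure: P_net = εσA(T_body⁴ − T_wall⁴).
A = 4πr² = 0.006082 m²; T_body⁴ − T_wall⁴ = 91660 − 1.874×10⁸ = -1.873×10⁸ K⁴.
|P_net| = 0.54·5.67×10⁻⁸·0.006082·1.873×10⁸.

P_net ≈ 0.0349 W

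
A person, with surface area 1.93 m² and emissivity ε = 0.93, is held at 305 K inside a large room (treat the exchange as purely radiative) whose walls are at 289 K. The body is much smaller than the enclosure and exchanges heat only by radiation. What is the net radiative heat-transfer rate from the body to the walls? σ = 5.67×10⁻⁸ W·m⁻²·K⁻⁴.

For a small grey body in a large enclosure: P_net = εσA(T_body⁴ − T_wall⁴).
A = 1.93 m²; T_body⁴ − T_wall⁴ = 8.654×10⁹ − 6.976×10⁹ = 1.678×10⁹ K⁴.
|P_net| = 0.93·5.67×10⁻⁸·1.930·1.678×10⁹.

P_net ≈ 171 W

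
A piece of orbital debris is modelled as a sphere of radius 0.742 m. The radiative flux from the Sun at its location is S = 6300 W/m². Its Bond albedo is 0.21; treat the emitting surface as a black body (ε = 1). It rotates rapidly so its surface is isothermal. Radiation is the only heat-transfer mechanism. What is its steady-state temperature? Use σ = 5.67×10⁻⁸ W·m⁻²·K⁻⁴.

T ≈ 385 K

At equilibrium, absorbed power = emitted power.
Absorbing cross-section = πr² = 1.730 m²; emitting surface = 4πr² = 6.919 m² (ratio 4).
(1−a)S·A_cross = εσ·A_surf·T⁴  ⇒  T⁴ = (1−a)S/(4σ).
T⁴ = 0.790·6300/(4·5.67×10⁻⁸) = 2.194×10¹⁰ K⁴.
T = (2.194×10¹⁰)^(1/4).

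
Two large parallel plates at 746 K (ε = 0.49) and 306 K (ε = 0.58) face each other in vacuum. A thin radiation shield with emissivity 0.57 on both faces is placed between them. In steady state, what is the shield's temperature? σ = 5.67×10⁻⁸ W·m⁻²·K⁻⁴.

In steady state the net flux on the hot side equals that on the cold side.
σ(T₁⁴−T_s⁴)/D₁ = σ(T_s⁴−T₂⁴)/D₂, with D₁ = 1/ε₁+1/ε_s−1 = 2.795, D₂ = 1/ε_s+1/ε₂−1 = 2.479.
Solve for T_s⁴: T_s⁴ = (D₂·T₁⁴ + D₁·T₂⁴)/(D₁+D₂) = 1.502×10¹¹ K⁴.

T_s ≈ 623 K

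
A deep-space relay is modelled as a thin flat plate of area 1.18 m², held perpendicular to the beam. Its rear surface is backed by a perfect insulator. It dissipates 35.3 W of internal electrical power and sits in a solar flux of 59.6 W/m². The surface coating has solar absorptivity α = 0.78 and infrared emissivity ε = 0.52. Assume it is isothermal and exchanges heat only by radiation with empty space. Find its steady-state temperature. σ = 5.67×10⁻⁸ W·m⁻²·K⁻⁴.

T ≈ 226 K

At steady state, absorbed solar power + internal power = radiated power.
Absorbed: α·S·A_cross = 0.78·59.6·1.180 = 54.86 W (cross-section A).
Total input = 54.86 + 35.3 = 90.16 W.
Radiated: εσ·A_surf·T⁴ with A_surf = A = 1.180 m².
T⁴ = 90.16/(0.52·5.67×10⁻⁸·1.180) = 2.591×10⁹ K⁴.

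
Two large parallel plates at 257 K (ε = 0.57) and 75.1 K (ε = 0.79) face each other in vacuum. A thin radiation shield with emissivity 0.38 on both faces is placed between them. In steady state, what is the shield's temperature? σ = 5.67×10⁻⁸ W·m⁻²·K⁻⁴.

T_s ≈ 212 K

In steady state the net flux on the hot side equals that on the cold side.
σ(T₁⁴−T_s⁴)/D₁ = σ(T_s⁴−T₂⁴)/D₂, with D₁ = 1/ε₁+1/ε_s−1 = 3.386, D₂ = 1/ε_s+1/ε₂−1 = 2.897.
Solve for T_s⁴: T_s⁴ = (D₂·T₁⁴ + D₁·T₂⁴)/(D₁+D₂) = 2.029×10⁹ K⁴.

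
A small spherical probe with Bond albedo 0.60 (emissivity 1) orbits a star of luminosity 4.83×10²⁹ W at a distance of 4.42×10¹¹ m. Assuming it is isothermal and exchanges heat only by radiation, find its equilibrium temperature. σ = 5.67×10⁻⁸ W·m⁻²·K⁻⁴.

First find the stellar flux at distance d: S = L/(4πd²) = 4.83×10²⁹/(4π·(4.42×10¹¹)²) = 1.967×10⁵ W/m².
For an isothermal sphere, absorbed (1−a)S·πr² = emitted σ·4πr²·T⁴, so T⁴ = (1−a)S/(4σ).
T⁴ = 0.400·1.967×10⁵/(4·5.67×10⁻⁸) = 3.470×10¹¹ K⁴.

T ≈ 767 K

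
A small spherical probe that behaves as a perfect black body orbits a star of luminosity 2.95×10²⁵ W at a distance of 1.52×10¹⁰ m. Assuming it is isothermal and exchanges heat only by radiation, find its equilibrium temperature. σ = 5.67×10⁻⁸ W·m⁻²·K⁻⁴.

T ≈ 460 K

First find the stellar flux at distance d: S = L/(4πd²) = 2.95×10²⁵/(4π·(1.52×10¹⁰)²) = 10160 W/m².
For an isothermal sphere, absorbed (1−a)S·πr² = emitted σ·4πr²·T⁴, so T⁴ = (1−a)S/(4σ).
T⁴ = 1.00·10160/(4·5.67×10⁻⁸) = 4.480×10¹⁰ K⁴.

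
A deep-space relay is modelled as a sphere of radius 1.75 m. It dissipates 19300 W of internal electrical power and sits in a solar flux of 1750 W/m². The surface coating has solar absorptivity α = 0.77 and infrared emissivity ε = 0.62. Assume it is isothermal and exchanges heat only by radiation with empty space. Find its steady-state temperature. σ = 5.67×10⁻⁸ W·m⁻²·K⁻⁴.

T ≈ 393 K

At steady state, absorbed solar power + internal power = radiated power.
Absorbed: α·S·A_cross = 0.77·1750·9.621 = 12960 W (cross-section πr²).
Total input = 12960 + 19300 = 32260 W.
Radiated: εσ·A_surf·T⁴ with A_surf = 4πr² = 38.48 m².
T⁴ = 32260/(0.62·5.67×10⁻⁸·38.48) = 2.385×10¹⁰ K⁴.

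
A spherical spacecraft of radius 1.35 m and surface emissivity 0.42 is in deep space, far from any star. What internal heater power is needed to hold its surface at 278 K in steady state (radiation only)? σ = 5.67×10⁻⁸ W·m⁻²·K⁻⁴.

P ≈ 3260 W

P = εσ·4πr²·T⁴.
4πr² = 22.90 m²; T⁴ = 5.973×10⁹ K⁴.
P = 0.42·5.67×10⁻⁸·22.90·5.973×10⁹.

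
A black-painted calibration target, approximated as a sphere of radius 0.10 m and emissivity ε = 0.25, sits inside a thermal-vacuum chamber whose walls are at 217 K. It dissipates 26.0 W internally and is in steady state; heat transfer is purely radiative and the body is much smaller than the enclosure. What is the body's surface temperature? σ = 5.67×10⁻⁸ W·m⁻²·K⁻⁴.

For a small grey body in a large enclosure, net radiated power = εσA(T⁴ − T_w⁴).
Steady state: P = εσA(T⁴ − T_w⁴) with A = 4πr² = 0.1257 m².
T⁴ = P/(εσA) + T_w⁴ = 26.0/(0.25·5.67×10⁻⁸·0.1257) + (217)⁴
    = 1.460×10¹⁰ + 2.217×10⁹ = 1.681×10¹⁰ K⁴.

T ≈ 360 K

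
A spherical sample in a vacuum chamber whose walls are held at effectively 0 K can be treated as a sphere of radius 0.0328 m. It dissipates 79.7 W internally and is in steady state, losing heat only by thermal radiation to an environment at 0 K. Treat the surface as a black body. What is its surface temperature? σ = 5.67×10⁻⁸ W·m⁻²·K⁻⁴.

T ≈ 568 K

Steady state: internal power = radiated power, P = εσA T⁴.
Radiating area A = 4πr² = 0.01352 m².
T⁴ = P/(εσA) = 79.7/(1.0·5.67×10⁻⁸·0.01352) = 1.040×10¹¹ K⁴.
T = (1.040×10¹¹)^(1/4).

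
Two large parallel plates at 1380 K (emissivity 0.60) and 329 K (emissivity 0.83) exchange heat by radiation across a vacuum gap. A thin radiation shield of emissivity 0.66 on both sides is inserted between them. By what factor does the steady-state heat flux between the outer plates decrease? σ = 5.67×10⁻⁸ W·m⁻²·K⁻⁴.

factor ≈ 2.08

Without shield: q₀ = σΔ(T⁴)/(1/ε₁+1/ε₂−1) with denominator 1.871.
With shield the two gaps are in series; the resistances add: (1/ε₁+1/ε_s−1)+(1/ε_s+1/ε₂−1) = 2.182+1.720 = 3.902.
Heat-flux ratio q₀/q = 3.902/1.871.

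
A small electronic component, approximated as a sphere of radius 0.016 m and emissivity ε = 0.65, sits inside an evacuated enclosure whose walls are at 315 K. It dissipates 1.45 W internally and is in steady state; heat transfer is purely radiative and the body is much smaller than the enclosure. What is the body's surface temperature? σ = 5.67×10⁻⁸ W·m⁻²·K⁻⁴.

For a small grey body in a large enclosure, net radiated power = εσA(T⁴ − T_w⁴).
Steady state: P = εσA(T⁴ − T_w⁴) with A = 4πr² = 0.003217 m².
T⁴ = P/(εσA) + T_w⁴ = 1.45/(0.65·5.67×10⁻⁸·0.003217) + (315)⁴
    = 1.223×10¹⁰ + 9.846×10⁹ = 2.208×10¹⁰ K⁴.

T ≈ 385 K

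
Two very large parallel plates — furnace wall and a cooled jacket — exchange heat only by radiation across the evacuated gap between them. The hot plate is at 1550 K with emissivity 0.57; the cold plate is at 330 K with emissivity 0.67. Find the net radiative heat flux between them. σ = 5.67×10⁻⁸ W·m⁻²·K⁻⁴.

For two infinite grey parallel plates, q = σ(T₁⁴ − T₂⁴)/(1/ε₁ + 1/ε₂ − 1).
T₁⁴ − T₂⁴ = 5.772×10¹² − 1.186×10¹⁰ = 5.760×10¹² K⁴.
1/ε₁ + 1/ε₂ − 1 = 1.754 + 1.493 − 1 = 2.247.
q = 5.67×10⁻⁸ × 5.760×10¹² / 2.247.

q ≈ 1.45×10⁵ W/m²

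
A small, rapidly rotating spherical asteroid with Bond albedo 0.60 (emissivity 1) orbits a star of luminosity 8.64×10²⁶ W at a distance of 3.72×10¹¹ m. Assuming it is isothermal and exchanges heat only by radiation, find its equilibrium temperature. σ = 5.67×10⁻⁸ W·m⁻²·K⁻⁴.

T ≈ 172 K

First find the stellar flux at distance d: S = L/(4πd²) = 8.64×10²⁶/(4π·(3.72×10¹¹)²) = 496.8 W/m².
For an isothermal sphere, absorbed (1−a)S·πr² = emitted σ·4πr²·T⁴, so T⁴ = (1−a)S/(4σ).
T⁴ = 0.400·496.8/(4·5.67×10⁻⁸) = 8.763×10⁸ K⁴.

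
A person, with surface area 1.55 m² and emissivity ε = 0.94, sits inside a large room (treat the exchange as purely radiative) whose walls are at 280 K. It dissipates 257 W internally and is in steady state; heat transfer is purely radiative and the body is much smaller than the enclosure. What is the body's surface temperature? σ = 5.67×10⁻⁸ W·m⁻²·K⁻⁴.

T ≈ 310 K

For a small grey body in a large enclosure, net radiated power = εσA(T⁴ − T_w⁴).
Steady state: P = εσA(T⁴ − T_w⁴) with A = 1.55 m².
T⁴ = P/(εσA) + T_w⁴ = 257/(0.94·5.67×10⁻⁸·1.550) + (280)⁴
    = 3.111×10⁹ + 6.147×10⁹ = 9.257×10⁹ K⁴.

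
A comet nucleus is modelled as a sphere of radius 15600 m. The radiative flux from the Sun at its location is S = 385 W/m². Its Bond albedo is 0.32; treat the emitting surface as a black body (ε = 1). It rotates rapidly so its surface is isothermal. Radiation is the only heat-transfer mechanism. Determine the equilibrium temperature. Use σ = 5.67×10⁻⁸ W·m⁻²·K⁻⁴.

At equilibrium, absorbed power = emitted power.
Absorbing cross-section = πr² = 7.645×10⁸ m²; emitting surface = 4πr² = 3.058×10⁹ m² (ratio 4).
(1−a)S·A_cross = εσ·A_surf·T⁴  ⇒  T⁴ = (1−a)S/(4σ).
T⁴ = 0.680·385/(4·5.67×10⁻⁸) = 1.154×10⁹ K⁴.
T = (1.154×10⁹)^(1/4).

T ≈ 184 K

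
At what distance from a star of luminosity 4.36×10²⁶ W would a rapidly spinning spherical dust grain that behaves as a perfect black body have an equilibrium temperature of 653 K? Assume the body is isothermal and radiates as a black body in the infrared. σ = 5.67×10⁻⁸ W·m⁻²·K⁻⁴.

d ≈ 2.90×10¹⁰ m

For an isothermal black-emitting sphere, (1−a)S·πr² = σ·4πr²·T⁴ ⇒ S = 4σT⁴/(1−a).
S = 4·5.67×10⁻⁸·(653)⁴/1.00 = 41240 W/m².
Flux falls as S = L/(4πd²), so d = √(L/(4πS)) = √(4.36×10²⁶/(4π·41240)).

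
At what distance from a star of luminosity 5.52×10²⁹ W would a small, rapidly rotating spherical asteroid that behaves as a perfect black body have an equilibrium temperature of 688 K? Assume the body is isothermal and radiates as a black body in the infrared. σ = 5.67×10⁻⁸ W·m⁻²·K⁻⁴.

d ≈ 9.30×10¹¹ m

For an isothermal black-emitting sphere, (1−a)S·πr² = σ·4πr²·T⁴ ⇒ S = 4σT⁴/(1−a).
S = 4·5.67×10⁻⁸·(688)⁴/1.00 = 50820 W/m².
Flux falls as S = L/(4πd²), so d = √(L/(4πS)) = √(5.52×10²⁹/(4π·50820)).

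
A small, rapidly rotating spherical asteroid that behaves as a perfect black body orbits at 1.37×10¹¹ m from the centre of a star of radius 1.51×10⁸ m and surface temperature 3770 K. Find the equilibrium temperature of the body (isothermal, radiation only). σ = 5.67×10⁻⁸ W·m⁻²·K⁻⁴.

The star's surface emits σT_*⁴; at distance d the flux is S = σT_*⁴(R_*/d)².
S = 5.67×10⁻⁸·(3770)⁴·(1.51×10⁸/1.37×10¹¹)² = 13.91 W/m².
For an isothermal sphere T⁴ = (1−a)S/(4σ) = 6.135×10⁷ K⁴.

T ≈ 88.5 K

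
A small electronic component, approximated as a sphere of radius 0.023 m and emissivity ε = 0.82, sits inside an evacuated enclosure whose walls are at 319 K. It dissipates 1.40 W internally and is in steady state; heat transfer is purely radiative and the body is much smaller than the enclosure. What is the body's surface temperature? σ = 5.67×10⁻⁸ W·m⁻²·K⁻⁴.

For a small grey body in a large enclosure, net radiated power = εσA(T⁴ − T_w⁴).
Steady state: P = εσA(T⁴ − T_w⁴) with A = 4πr² = 0.006648 m².
T⁴ = P/(εσA) + T_w⁴ = 1.40/(0.82·5.67×10⁻⁸·0.006648) + (319)⁴
    = 4.530×10⁹ + 1.036×10¹⁰ = 1.488×10¹⁰ K⁴.

T ≈ 349 K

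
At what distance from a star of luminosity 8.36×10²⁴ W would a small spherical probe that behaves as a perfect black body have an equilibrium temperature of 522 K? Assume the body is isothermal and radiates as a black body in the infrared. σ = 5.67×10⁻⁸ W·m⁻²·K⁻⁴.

For an isothermal black-emitting sphere, (1−a)S·πr² = σ·4πr²·T⁴ ⇒ S = 4σT⁴/(1−a).
S = 4·5.67×10⁻⁸·(522)⁴/1.00 = 16840 W/m².
Flux falls as S = L/(4πd²), so d = √(L/(4πS)) = √(8.36×10²⁴/(4π·16840)).

d ≈ 6.29×10⁹ m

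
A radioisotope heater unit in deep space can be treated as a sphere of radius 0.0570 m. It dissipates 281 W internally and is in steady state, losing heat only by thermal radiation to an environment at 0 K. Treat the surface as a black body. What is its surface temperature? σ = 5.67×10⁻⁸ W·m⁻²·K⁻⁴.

T ≈ 590 K

Steady state: internal power = radiated power, P = εσA T⁴.
Radiating area A = 4πr² = 0.04083 m².
T⁴ = P/(εσA) = 281/(1.0·5.67×10⁻⁸·0.04083) = 1.214×10¹¹ K⁴.
T = (1.214×10¹¹)^(1/4).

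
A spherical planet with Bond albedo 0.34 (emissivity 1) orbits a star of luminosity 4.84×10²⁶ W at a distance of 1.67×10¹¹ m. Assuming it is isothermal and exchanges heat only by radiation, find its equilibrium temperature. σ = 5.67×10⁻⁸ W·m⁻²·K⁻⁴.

First find the stellar flux at distance d: S = L/(4πd²) = 4.84×10²⁶/(4π·(1.67×10¹¹)²) = 1381 W/m².
For an isothermal sphere, absorbed (1−a)S·πr² = emitted σ·4πr²·T⁴, so T⁴ = (1−a)S/(4σ).
T⁴ = 0.660·1381/(4·5.67×10⁻⁸) = 4.019×10⁹ K⁴.

T ≈ 252 K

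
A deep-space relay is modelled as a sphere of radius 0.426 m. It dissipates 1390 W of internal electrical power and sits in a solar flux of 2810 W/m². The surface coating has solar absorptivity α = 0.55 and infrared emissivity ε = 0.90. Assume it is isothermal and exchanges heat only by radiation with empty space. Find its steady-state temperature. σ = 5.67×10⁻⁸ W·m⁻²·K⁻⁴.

At steady state, absorbed solar power + internal power = radiated power.
Absorbed: α·S·A_cross = 0.55·2810·0.5701 = 881.1 W (cross-section πr²).
Total input = 881.1 + 1390 = 2271 W.
Radiated: εσ·A_surf·T⁴ with A_surf = 4πr² = 2.280 m².
T⁴ = 2271/(0.90·5.67×10⁻⁸·2.280) = 1.952×10¹⁰ K⁴.

T ≈ 374 K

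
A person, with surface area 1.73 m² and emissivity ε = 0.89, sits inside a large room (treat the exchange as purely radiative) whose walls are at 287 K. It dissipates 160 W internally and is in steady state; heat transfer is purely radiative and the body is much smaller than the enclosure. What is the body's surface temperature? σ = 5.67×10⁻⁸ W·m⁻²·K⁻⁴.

T ≈ 305 K

For a small grey body in a large enclosure, net radiated power = εσA(T⁴ − T_w⁴).
Steady state: P = εσA(T⁴ − T_w⁴) with A = 1.73 m².
T⁴ = P/(εσA) + T_w⁴ = 160/(0.89·5.67×10⁻⁸·1.730) + (287)⁴
    = 1.833×10⁹ + 6.785×10⁹ = 8.617×10⁹ K⁴.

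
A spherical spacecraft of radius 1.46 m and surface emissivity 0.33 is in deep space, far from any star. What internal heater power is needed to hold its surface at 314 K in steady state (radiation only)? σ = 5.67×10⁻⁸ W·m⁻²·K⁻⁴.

P = εσ·4πr²·T⁴.
4πr² = 26.79 m²; T⁴ = 9.721×10⁹ K⁴.
P = 0.33·5.67×10⁻⁸·26.79·9.721×10⁹.

P ≈ 4870 W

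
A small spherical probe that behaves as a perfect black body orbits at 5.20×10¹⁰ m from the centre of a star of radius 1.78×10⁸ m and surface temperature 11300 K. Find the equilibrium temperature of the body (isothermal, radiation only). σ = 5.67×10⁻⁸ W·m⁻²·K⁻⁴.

The star's surface emits σT_*⁴; at distance d the flux is S = σT_*⁴(R_*/d)².
S = 5.67×10⁻⁸·(11300)⁴·(1.78×10⁸/5.20×10¹⁰)² = 10830 W/m².
For an isothermal sphere T⁴ = (1−a)S/(4σ) = 4.776×10¹⁰ K⁴.

T ≈ 467 K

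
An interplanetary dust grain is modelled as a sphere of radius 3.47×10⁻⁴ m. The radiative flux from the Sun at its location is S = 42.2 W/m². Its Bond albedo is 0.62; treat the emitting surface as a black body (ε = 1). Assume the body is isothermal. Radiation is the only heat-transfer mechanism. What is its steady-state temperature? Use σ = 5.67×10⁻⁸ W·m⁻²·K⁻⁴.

At equilibrium, absorbed power = emitted power.
Absorbing cross-section = πr² = 3.783×10⁻⁷ m²; emitting surface = 4πr² = 1.513×10⁻⁶ m² (ratio 4).
(1−a)S·A_cross = εσ·A_surf·T⁴  ⇒  T⁴ = (1−a)S/(4σ).
T⁴ = 0.380·42.2/(4·5.67×10⁻⁸) = 7.071×10⁷ K⁴.
T = (7.071×10⁷)^(1/4).

T ≈ 91.7 K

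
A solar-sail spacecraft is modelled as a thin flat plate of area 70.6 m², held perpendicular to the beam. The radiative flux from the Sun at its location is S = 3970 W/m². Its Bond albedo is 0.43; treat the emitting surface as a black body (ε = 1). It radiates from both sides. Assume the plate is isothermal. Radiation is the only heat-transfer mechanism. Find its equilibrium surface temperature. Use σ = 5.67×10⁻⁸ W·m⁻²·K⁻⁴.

T ≈ 376 K

At equilibrium, absorbed power = emitted power.
Absorbing cross-section = A = 70.60 m²; emitting surface = 2A = 141.2 m² (ratio 2).
(1−a)S·A_cross = εσ·A_surf·T⁴  ⇒  T⁴ = (1−a)S/(2σ).
T⁴ = 0.570·3970/(2·5.67×10⁻⁸) = 1.996×10¹⁰ K⁴.
T = (1.996×10¹⁰)^(1/4).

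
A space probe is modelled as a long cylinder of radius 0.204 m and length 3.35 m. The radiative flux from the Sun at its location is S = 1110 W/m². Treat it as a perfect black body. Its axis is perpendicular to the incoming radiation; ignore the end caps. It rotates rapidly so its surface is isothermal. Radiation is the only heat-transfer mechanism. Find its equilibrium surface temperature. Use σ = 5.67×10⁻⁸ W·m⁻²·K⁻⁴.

T ≈ 281 K

At equilibrium, absorbed power = emitted power.
Absorbing cross-section = 2rL = 1.367 m²; emitting surface = 2πrL = 4.294 m² (ratio π).
S·A_cross = εσ·A_surf·T⁴  ⇒  T⁴ = S/(πσ).
T⁴ = 1.00·1110/(π·5.67×10⁻⁸) = 6.231×10⁹ K⁴.
T = (6.231×10⁹)^(1/4).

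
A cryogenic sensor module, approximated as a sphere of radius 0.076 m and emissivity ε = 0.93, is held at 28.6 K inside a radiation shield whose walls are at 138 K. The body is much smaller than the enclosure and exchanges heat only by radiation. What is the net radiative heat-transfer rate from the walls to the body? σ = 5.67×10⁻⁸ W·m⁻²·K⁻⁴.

P_net ≈ 1.39 W

For a small grey body in a large enclosure: P_net = εσA(T_body⁴ − T_wall⁴).
A = 4πr² = 0.07258 m²; T_body⁴ − T_wall⁴ = 6.691×10⁵ − 3.627×10⁸ = -3.620×10⁸ K⁴.
|P_net| = 0.93·5.67×10⁻⁸·0.07258·3.620×10⁸.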